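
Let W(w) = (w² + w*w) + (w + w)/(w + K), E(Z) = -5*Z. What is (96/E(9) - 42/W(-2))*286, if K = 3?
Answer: -54197/15 ≈ -3613.1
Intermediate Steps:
W(w) = 2*w² + 2*w/(3 + w) (W(w) = (w² + w*w) + (w + w)/(w + 3) = (w² + w²) + (2*w)/(3 + w) = 2*w² + 2*w/(3 + w))
(96/E(9) - 42/W(-2))*286 = (96/((-5*9)) - 42*(-(3 - 2)/(4*(1 + (-2)² + 3*(-2)))))*286 = (96/(-45) - 42*(-1/(4*(1 + 4 - 6))))*286 = (96*(-1/45) - 42/(2*(-2)*1*(-1)))*286 = (-32/15 - 42/4)*286 = (-32/15 - 42*¼)*286 = (-32/15 - 21/2)*286 = -379/30*286 = -54197/15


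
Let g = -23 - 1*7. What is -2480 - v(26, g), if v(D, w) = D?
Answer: -2506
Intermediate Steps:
g = -30 (g = -23 - 7 = -30)
-2480 - v(26, g) = -2480 - 1*26 = -2480 - 26 = -2506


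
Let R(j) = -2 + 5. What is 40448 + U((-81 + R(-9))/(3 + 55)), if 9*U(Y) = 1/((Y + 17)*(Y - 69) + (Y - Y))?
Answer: 337151876279/8335440 ≈ 40448.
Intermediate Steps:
R(j) = 3
U(Y) = 1/(9*(-69 + Y)*(17 + Y)) (U(Y) = 1/(9*((Y + 17)*(Y - 69) + (Y - Y))) = 1/(9*((17 + Y)*(-69 + Y) + 0)) = 1/(9*((-69 + Y)*(17 + Y) + 0)) = 1/(9*(((-69 + Y)*(17 + Y)))) = (1/((-69 + Y)*(17 + Y)))/9 = 1/(9*(-69 + Y)*(17 + Y)))
40448 + U((-81 + R(-9))/(3 + 55)) = 40448 + 1/(9*(-1173 + ((-81 + 3)/(3 + 55))**2 - 52*(-81 + 3)/(3 + 55))) = 40448 + 1/(9*(-1173 + (-78/58)**2 - (-4056)/58)) = 40448 + 1/(9*(-1173 + (-78*1/58)**2 - (-4056)/58)) = 40448 + 1/(9*(-1173 + (-39/29)**2 - 52*(-39/29))) = 40448 + 1/(9*(-1173 + 1521/841 + 2028/29)) = 40448 + 1/(9*(-926160/841)) = 40448 + (1/9)*(-841/926160) = 40448 - 841/8335440 = 337151876279/8335440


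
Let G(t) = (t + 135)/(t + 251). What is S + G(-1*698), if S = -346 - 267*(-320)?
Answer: 38037581/447 ≈ 85095.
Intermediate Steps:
G(t) = (135 + t)/(251 + t)
S = 85094 (S = -346 + 85440 = 85094)
S + G(-1*698) = 85094 + (135 - 1*698)/(251 - 1*698) = 85094 + (135 - 698)/(251 - 698) = 85094 - 563/(-447) = 85094 - 1/447*(-563) = 85094 + 563/447 = 38037581/447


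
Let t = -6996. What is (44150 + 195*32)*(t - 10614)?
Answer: -887367900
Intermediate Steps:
(44150 + 195*32)*(t - 10614) = (44150 + 195*32)*(-6996 - 10614) = (44150 + 6240)*(-17610) = 50390*(-17610) = -887367900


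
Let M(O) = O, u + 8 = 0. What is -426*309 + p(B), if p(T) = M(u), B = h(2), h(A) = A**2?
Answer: -131642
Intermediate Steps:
u = -8 (u = -8 + 0 = -8)
B = 4 (B = 2**2 = 4)
p(T) = -8
-426*309 + p(B) = -426*309 - 8 = -131634 - 8 = -131642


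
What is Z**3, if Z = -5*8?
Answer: -64000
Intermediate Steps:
Z = -40
Z**3 = (-40)**3 = -64000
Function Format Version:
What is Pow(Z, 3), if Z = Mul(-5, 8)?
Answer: -64000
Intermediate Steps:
Z = -40
Pow(Z, 3) = Pow(-40, 3) = -64000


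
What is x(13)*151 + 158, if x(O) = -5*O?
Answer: -9657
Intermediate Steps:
x(13)*151 + 158 = -5*13*151 + 158 = -65*151 + 158 = -9815 + 158 = -9657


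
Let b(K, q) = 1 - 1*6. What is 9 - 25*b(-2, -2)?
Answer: 134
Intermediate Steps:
b(K, q) = -5 (b(K, q) = 1 - 6 = -5)
9 - 25*b(-2, -2) = 9 - 25*(-5) = 9 + 125 = 134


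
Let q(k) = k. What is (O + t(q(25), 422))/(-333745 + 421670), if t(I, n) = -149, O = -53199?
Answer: -53348/87925 ≈ -0.60674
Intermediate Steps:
(O + t(q(25), 422))/(-333745 + 421670) = (-53199 - 149)/(-333745 + 421670) = -53348/87925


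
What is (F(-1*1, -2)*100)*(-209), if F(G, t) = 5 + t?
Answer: -62700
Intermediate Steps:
(F(-1*1, -2)*100)*(-209) = ((5 - 2)*100)*(-209) = (3*100)*(-209) = 300*(-209) = -62700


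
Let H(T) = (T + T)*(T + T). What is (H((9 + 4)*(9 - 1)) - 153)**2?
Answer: 1858558321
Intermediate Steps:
H(T) = 4*T**2 (H(T) = (2*T)*(2*T) = 4*T**2)
(H((9 + 4)*(9 - 1)) - 153)**2 = (4*((9 + 4)*(9 - 1))**2 - 153)**2 = (4*(13*8)**2 - 153)**2 = (4*104**2 - 153)**2 = (4*10816 - 153)**2 = (43264 - 153)**2 = 43111**2 = 1858558321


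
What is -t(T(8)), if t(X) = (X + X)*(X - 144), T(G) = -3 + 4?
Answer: 286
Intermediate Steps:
T(G) = 1
t(X) = 2*X*(-144 + X) (t(X) = (2*X)*(-144 + X) = 2*X*(-144 + X))
-t(T(8)) = -2*(-144 + 1) = -2*(-143) = -1*(-286) = 286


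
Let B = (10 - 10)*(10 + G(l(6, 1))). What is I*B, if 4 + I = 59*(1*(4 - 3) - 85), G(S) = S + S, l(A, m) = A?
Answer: 0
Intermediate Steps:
G(S) = 2*S
I = -4960 (I = -4 + 59*(1*(4 - 3) - 85) = -4 + 59*(1*1 - 85) = -4 + 59*(1 - 85) = -4 + 59*(-84) = -4 - 4956 = -4960)
B = 0 (B = (10 - 10)*(10 + 2*6) = 0*(10 + 12) = 0*22 = 0)
I*B = -4960*0 = 0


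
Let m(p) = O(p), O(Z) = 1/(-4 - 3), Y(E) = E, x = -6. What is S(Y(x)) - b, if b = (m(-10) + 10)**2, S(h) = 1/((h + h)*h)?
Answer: -342743/3528 ≈ -97.149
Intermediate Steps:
S(h) = 1/(2*h**2) (S(h) = 1/(((2*h))*h) = (1/(2*h))/h = 1/(2*h**2))
O(Z) = -1/7 (O(Z) = 1/(-7) = -1/7)
m(p) = -1/7
b = 4761/49 (b = (-1/7 + 10)**2 = (69/7)**2 = 4761/49 ≈ 97.163)
S(Y(x)) - b = (1/2)/(-6)**2 - 1*4761/49 = (1/2)*(1/36) - 4761/49 = 1/72 - 4761/49 = -342743/3528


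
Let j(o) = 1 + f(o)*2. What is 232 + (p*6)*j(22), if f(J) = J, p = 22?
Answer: 6172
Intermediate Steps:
j(o) = 1 + 2*o (j(o) = 1 + o*2 = 1 + 2*o)
232 + (p*6)*j(22) = 232 + (22*6)*(1 + 2*22) = 232 + 132*(1 + 44) = 232 + 132*45 = 232 + 5940 = 6172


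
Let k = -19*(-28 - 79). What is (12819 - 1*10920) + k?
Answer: 3932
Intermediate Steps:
k = 2033 (k = -19*(-107) = 2033)
(12819 - 1*10920) + k = (12819 - 1*10920) + 2033 = (12819 - 10920) + 2033 = 1899 + 2033 = 3932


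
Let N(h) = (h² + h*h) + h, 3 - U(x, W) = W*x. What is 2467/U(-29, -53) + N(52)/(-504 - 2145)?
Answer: -4970241/1354522 ≈ -3.6694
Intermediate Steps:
U(x, W) = 3 - W*x
N(h) = h + 2*h² (N(h) = (h² + h²) + h = 2*h² + h = h + 2*h²)
2467/U(-29, -53) + N(52)/(-504 - 2145) = 2467/(3 - 1*(-53)*(-29)) + (52*(1 + 2*52))/(-504 - 2145) = 2467/(3 - 1537) + (52*(1 + 104))/(-2649) = 2467/(-1534) + (52*105)*(-1/2649) = 2467*(-1/1534) + 5460*(-1/2649) = -2467/1534 - 1820/883 = -4970241/1354522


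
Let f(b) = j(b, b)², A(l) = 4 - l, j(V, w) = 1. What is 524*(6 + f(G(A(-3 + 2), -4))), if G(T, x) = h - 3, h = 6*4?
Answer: 3668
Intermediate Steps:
h = 24
G(T, x) = 21 (G(T, x) = 24 - 3 = 21)
f(b) = 1 (f(b) = 1² = 1)
524*(6 + f(G(A(-3 + 2), -4))) = 524*(6 + 1) = 524*7 = 3668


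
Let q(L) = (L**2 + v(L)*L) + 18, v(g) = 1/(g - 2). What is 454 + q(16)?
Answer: 5104/7 ≈ 729.14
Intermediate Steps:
v(g) = 1/(-2 + g)
q(L) = 18 + L**2 + L/(-2 + L) (q(L) = (L**2 + L/(-2 + L)) + 18 = 18 + L**2 + L/(-2 + L))
454 + q(16) = 454 + (16 + (-2 + 16)*(18 + 16**2))/(-2 + 16) = 454 + (16 + 14*(18 + 256))/14 = 454 + (16 + 14*274)/14 = 454 + (16 + 3836)/14 = 454 + (1/14)*3852 = 454 + 1926/7 = 5104/7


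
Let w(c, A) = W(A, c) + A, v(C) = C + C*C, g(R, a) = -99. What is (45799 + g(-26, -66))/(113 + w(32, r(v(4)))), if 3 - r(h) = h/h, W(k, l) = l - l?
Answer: 9140/23 ≈ 397.39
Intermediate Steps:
v(C) = C + C²
W(k, l) = 0
r(h) = 2 (r(h) = 3 - h/h = 3 - 1*1 = 3 - 1 = 2)
w(c, A) = A (w(c, A) = 0 + A = A)
(45799 + g(-26, -66))/(113 + w(32, r(v(4)))) = (45799 - 99)/(113 + 2) = 45700/115 = 45700*(1/115) = 9140/23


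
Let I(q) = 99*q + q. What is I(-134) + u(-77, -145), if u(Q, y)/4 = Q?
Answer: -13708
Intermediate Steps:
I(q) = 100*q
u(Q, y) = 4*Q
I(-134) + u(-77, -145) = 100*(-134) + 4*(-77) = -13400 - 308 = -13708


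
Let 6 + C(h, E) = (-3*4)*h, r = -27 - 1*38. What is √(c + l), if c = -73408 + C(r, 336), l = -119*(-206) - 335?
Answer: I*√48455 ≈ 220.13*I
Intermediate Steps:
r = -65 (r = -27 - 38 = -65)
C(h, E) = -6 - 12*h (C(h, E) = -6 + (-3*4)*h = -6 - 12*h)
l = 24179 (l = 24514 - 335 = 24179)
c = -72634 (c = -73408 + (-6 - 12*(-65)) = -73408 + (-6 + 780) = -73408 + 774 = -72634)
√(c + l) = √(-72634 + 24179) = √(-48455) = I*√48455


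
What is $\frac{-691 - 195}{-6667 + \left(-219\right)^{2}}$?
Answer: $- \frac{443}{20647} \approx -0.021456$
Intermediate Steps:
$\frac{-691 - 195}{-6667 + \left(-219\right)^{2}} = \frac{-691 - 195}{-6667 + 47961} = - \frac{886}{41294} = \left(-886\right) \frac{1}{41294} = - \frac{443}{20647}$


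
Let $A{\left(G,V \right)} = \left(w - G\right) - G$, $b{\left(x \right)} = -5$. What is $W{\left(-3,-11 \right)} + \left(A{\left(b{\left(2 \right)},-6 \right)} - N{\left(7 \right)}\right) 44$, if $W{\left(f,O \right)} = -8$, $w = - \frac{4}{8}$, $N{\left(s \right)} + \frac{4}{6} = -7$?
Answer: $\frac{2242}{3} \approx 747.33$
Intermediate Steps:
$N{\left(s \right)} = - \frac{23}{3}$ ($N{\left(s \right)} = - \frac{2}{3} - 7 = - \frac{23}{3}$)
$w = - \frac{1}{2}$ ($w = \left(-4\right) \frac{1}{8} = - \frac{1}{2} \approx -0.5$)
$A{\left(G,V \right)} = - \frac{1}{2} - 2 G$ ($A{\left(G,V \right)} = \left(- \frac{1}{2} - G\right) - G = - \frac{1}{2} - 2 G$)
$W{\left(-3,-11 \right)} + \left(A{\left(b{\left(2 \right)},-6 \right)} - N{\left(7 \right)}\right) 44 = -8 + \left(\left(- \frac{1}{2} - -10\right) - - \frac{23}{3}\right) 44 = -8 + \left(\left(- \frac{1}{2} + 10\right) + \frac{23}{3}\right) 44 = -8 + \left(\frac{19}{2} + \frac{23}{3}\right) 44 = -8 + \frac{103}{6} \cdot 44 = -8 + \frac{2266}{3} = \frac{2242}{3}$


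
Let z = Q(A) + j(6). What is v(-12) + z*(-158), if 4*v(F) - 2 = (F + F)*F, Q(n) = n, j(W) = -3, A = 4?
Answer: -171/2 ≈ -85.500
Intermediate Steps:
z = 1 (z = 4 - 3 = 1)
v(F) = ½ + F²/2 (v(F) = ½ + ((F + F)*F)/4 = ½ + ((2*F)*F)/4 = ½ + (2*F²)/4 = ½ + F²/2)
v(-12) + z*(-158) = (½ + (½)*(-12)²) + 1*(-158) = (½ + (½)*144) - 158 = (½ + 72) - 158 = 145/2 - 158 = -171/2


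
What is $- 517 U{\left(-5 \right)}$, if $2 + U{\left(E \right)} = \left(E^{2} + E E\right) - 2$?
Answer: $-23782$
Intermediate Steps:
$U{\left(E \right)} = -4 + 2 E^{2}$ ($U{\left(E \right)} = -2 - \left(2 - E^{2} - E E\right) = -2 + \left(\left(E^{2} + E^{2}\right) - 2\right) = -2 + \left(2 E^{2} - 2\right) = -2 + \left(-2 + 2 E^{2}\right) = -4 + 2 E^{2}$)
$- 517 U{\left(-5 \right)} = - 517 \left(-4 + 2 \left(-5\right)^{2}\right) = - 517 \left(-4 + 2 \cdot 25\right) = - 517 \left(-4 + 50\right) = \left(-517\right) 46 = -23782$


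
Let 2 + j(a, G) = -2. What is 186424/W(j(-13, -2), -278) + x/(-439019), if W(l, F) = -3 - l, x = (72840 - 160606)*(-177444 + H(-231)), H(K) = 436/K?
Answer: 2186908755848/14487627 ≈ 1.5095e+5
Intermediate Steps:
j(a, G) = -4 (j(a, G) = -2 - 2 = -4)
x = 513932620000/33 (x = (72840 - 160606)*(-177444 + 436/(-231)) = -87766*(-177444 + 436*(-1/231)) = -87766*(-177444 - 436/231) = -87766*(-40990000/231) = 513932620000/33 ≈ 1.5574e+10)
186424/W(j(-13, -2), -278) + x/(-439019) = 186424/(-3 - 1*(-4)) + (513932620000/33)/(-439019) = 186424/(-3 + 4) + (513932620000/33)*(-1/439019) = 186424/1 - 513932620000/14487627 = 186424*1 - 513932620000/14487627 = 186424 - 513932620000/14487627 = 2186908755848/14487627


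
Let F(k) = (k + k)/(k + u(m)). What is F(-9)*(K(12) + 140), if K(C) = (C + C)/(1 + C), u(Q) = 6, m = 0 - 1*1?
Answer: 11064/13 ≈ 851.08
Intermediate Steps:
m = -1 (m = 0 - 1 = -1)
K(C) = 2*C/(1 + C) (K(C) = (2*C)/(1 + C) = 2*C/(1 + C))
F(k) = 2*k/(6 + k) (F(k) = (k + k)/(k + 6) = (2*k)/(6 + k) = 2*k/(6 + k))
F(-9)*(K(12) + 140) = (2*(-9)/(6 - 9))*(2*12/(1 + 12) + 140) = (2*(-9)/(-3))*(2*12/13 + 140) = (2*(-9)*(-⅓))*(2*12*(1/13) + 140) = 6*(24/13 + 140) = 6*(1844/13) = 11064/13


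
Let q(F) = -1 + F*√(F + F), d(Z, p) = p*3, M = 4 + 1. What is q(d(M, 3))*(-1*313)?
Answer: 313 - 8451*√2 ≈ -11639.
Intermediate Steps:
M = 5
d(Z, p) = 3*p
q(F) = -1 + √2*F^(3/2) (q(F) = -1 + F*√(2*F) = -1 + F*(√2*√F) = -1 + √2*F^(3/2))
q(d(M, 3))*(-1*313) = (-1 + √2*(3*3)^(3/2))*(-1*313) = (-1 + √2*9^(3/2))*(-313) = (-1 + √2*27)*(-313) = (-1 + 27*√2)*(-313) = 313 - 8451*√2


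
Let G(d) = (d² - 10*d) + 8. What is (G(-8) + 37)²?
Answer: 35721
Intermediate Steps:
G(d) = 8 + d² - 10*d
(G(-8) + 37)² = ((8 + (-8)² - 10*(-8)) + 37)² = ((8 + 64 + 80) + 37)² = (152 + 37)² = 189² = 35721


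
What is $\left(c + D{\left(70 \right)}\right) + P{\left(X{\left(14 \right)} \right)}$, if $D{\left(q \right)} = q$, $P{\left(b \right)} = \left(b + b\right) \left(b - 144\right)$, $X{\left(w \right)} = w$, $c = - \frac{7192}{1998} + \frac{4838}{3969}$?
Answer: $- \frac{524614816}{146853} \approx -3572.4$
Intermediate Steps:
$c = - \frac{349606}{146853}$ ($c = \left(-7192\right) \frac{1}{1998} + 4838 \cdot \frac{1}{3969} = - \frac{3596}{999} + \frac{4838}{3969} = - \frac{349606}{146853} \approx -2.3807$)
$P{\left(b \right)} = 2 b \left(-144 + b\right)$
$\left(c + D{\left(70 \right)}\right) + P{\left(X{\left(14 \right)} \right)} = \left(- \frac{349606}{146853} + 70\right) + 2 \cdot 14 \left(-144 + 14\right) = \frac{9930104}{146853} + 2 \cdot 14 \left(-130\right) = \frac{9930104}{146853} - 3640 = - \frac{524614816}{146853}$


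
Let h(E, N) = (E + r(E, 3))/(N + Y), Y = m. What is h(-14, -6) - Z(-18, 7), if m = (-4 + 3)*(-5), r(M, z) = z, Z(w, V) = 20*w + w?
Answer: 389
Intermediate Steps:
Z(w, V) = 21*w
m = 5 (m = -1*(-5) = 5)
Y = 5
h(E, N) = (3 + E)/(5 + N) (h(E, N) = (E + 3)/(N + 5) = (3 + E)/(5 + N))
h(-14, -6) - Z(-18, 7) = (3 - 14)/(5 - 6) - 21*(-18) = -11/(-1) - 1*(-378) = -1*(-11) + 378 = 11 + 378 = 389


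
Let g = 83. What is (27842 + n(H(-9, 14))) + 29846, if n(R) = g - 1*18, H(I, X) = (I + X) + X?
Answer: 57753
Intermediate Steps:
H(I, X) = I + 2*X
n(R) = 65 (n(R) = 83 - 1*18 = 83 - 18 = 65)
(27842 + n(H(-9, 14))) + 29846 = (27842 + 65) + 29846 = 27907 + 29846 = 57753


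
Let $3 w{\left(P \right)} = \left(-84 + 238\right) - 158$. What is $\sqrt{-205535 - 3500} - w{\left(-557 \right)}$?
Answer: $\frac{4}{3} + i \sqrt{209035} \approx 1.3333 + 457.2 i$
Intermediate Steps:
$w{\left(P \right)} = - \frac{4}{3}$ ($w{\left(P \right)} = \frac{\left(-84 + 238\right) - 158}{3} = \frac{154 - 158}{3} = \frac{1}{3} \left(-4\right) = - \frac{4}{3}$)
$\sqrt{-205535 - 3500} - w{\left(-557 \right)} = \sqrt{-205535 - 3500} - - \frac{4}{3} = \sqrt{-209035} + \frac{4}{3} = i \sqrt{209035} + \frac{4}{3} = \frac{4}{3} + i \sqrt{209035}$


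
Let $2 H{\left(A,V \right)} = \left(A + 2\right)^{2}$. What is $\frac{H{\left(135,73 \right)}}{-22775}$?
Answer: $- \frac{18769}{45550} \approx -0.41205$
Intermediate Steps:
$H{\left(A,V \right)} = \frac{\left(2 + A\right)^{2}}{2}$ ($H{\left(A,V \right)} = \frac{\left(A + 2\right)^{2}}{2} = \frac{\left(2 + A\right)^{2}}{2}$)
$\frac{H{\left(135,73 \right)}}{-22775} = \frac{\frac{1}{2} \left(2 + 135\right)^{2}}{-22775} = \frac{137^{2}}{2} \left(- \frac{1}{22775}\right) = \frac{1}{2} \cdot 18769 \left(- \frac{1}{22775}\right) = \frac{18769}{2} \left(- \frac{1}{22775}\right) = - \frac{18769}{45550}$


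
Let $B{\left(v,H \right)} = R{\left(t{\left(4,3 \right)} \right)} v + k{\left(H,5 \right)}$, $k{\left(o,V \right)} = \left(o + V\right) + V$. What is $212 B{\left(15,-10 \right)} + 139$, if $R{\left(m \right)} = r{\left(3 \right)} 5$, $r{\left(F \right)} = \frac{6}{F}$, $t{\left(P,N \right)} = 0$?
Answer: $31939$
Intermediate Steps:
$k{\left(o,V \right)} = o + 2 V$ ($k{\left(o,V \right)} = \left(V + o\right) + V = o + 2 V$)
$R{\left(m \right)} = 10$ ($R{\left(m \right)} = \frac{6}{3} \cdot 5 = 6 \cdot \frac{1}{3} \cdot 5 = 2 \cdot 5 = 10$)
$B{\left(v,H \right)} = 10 + H + 10 v$ ($B{\left(v,H \right)} = 10 v + \left(H + 2 \cdot 5\right) = 10 v + \left(H + 10\right) = 10 v + \left(10 + H\right) = 10 + H + 10 v$)
$212 B{\left(15,-10 \right)} + 139 = 212 \left(10 - 10 + 10 \cdot 15\right) + 139 = 212 \left(10 - 10 + 150\right) + 139 = 212 \cdot 150 + 139 = 31800 + 139 = 31939$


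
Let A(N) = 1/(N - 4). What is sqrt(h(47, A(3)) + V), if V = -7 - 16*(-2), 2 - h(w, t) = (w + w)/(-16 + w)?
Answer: sqrt(23033)/31 ≈ 4.8957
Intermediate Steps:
A(N) = 1/(-4 + N)
h(w, t) = 2 - 2*w/(-16 + w) (h(w, t) = 2 - (w + w)/(-16 + w) = 2 - 2*w/(-16 + w))
V = 25 (V = -7 + 32 = 25)
sqrt(h(47, A(3)) + V) = sqrt(-32/(-16 + 47) + 25) = sqrt(-32/31 + 25) = sqrt(743/31) = sqrt(23033)/31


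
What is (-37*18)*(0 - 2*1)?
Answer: 1332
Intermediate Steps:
(-37*18)*(0 - 2*1) = -666*(0 - 2) = -666*(-2) = 1332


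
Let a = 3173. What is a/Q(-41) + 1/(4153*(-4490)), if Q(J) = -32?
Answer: -29583417921/298351520 ≈ -99.156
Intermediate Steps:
a/Q(-41) + 1/(4153*(-4490)) = 3173/(-32) + 1/(4153*(-4490)) = 3173*(-1/32) + (1/4153)*(-1/4490) = -3173/32 - 1/18646970 = -29583417921/298351520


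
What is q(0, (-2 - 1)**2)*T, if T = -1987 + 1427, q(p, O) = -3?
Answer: 1680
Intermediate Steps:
T = -560
q(0, (-2 - 1)**2)*T = -3*(-560) = 1680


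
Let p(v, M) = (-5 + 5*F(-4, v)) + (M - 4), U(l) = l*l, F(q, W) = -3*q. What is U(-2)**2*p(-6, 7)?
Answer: 928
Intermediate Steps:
U(l) = l**2
p(v, M) = 51 + M (p(v, M) = (-5 + 5*(-3*(-4))) + (M - 4) = (-5 + 5*12) + (-4 + M) = (-5 + 60) + (-4 + M) = 55 + (-4 + M) = 51 + M)
U(-2)**2*p(-6, 7) = ((-2)**2)**2*(51 + 7) = 4**2*58 = 16*58 = 928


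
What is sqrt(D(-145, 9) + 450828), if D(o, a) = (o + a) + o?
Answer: sqrt(450547) ≈ 671.23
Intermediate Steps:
D(o, a) = a + 2*o (D(o, a) = (a + o) + o = a + 2*o)
sqrt(D(-145, 9) + 450828) = sqrt((9 + 2*(-145)) + 450828) = sqrt((9 - 290) + 450828) = sqrt(-281 + 450828) = sqrt(450547)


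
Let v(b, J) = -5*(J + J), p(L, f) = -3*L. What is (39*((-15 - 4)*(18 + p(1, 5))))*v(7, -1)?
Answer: -111150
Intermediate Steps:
v(b, J) = -10*J
(39*((-15 - 4)*(18 + p(1, 5))))*v(7, -1) = (39*((-15 - 4)*(18 - 3*1)))*(-10*(-1)) = (39*(-19*(18 - 3)))*10 = (39*(-19*15))*10 = (39*(-285))*10 = -11115*10 = -111150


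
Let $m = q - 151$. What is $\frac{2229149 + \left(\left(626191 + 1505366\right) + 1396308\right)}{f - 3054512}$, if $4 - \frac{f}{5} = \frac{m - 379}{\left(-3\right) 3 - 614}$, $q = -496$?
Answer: $- \frac{1793309861}{951476823} \approx -1.8848$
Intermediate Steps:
$m = -647$ ($m = -496 - 151 = -647$)
$f = \frac{7330}{623}$ ($f = 20 - 5 \frac{-647 - 379}{\left(-3\right) 3 - 614} = 20 - 5 \left(- \frac{1026}{-9 - 614}\right) = 20 - 5 \left(- \frac{1026}{-623}\right) = 20 - 5 \left(\left(-1026\right) \left(- \frac{1}{623}\right)\right) = 20 - \frac{5130}{623} = \frac{7330}{623} \approx 11.766$)
$\frac{2229149 + \left(\left(626191 + 1505366\right) + 1396308\right)}{f - 3054512} = \frac{2229149 + \left(\left(626191 + 1505366\right) + 1396308\right)}{\frac{7330}{623} - 3054512} = \frac{2229149 + \left(2131557 + 1396308\right)}{- \frac{1902953646}{623}} = \left(2229149 + 3527865\right) \left(- \frac{623}{1902953646}\right) = 5757014 \left(- \frac{623}{1902953646}\right) = - \frac{1793309861}{951476823}$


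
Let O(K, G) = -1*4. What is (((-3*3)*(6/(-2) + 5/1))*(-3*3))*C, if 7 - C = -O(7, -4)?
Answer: 486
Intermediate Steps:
O(K, G) = -4
C = 3 (C = 7 - (-1)*(-4) = 7 - 1*4 = 7 - 4 = 3)
(((-3*3)*(6/(-2) + 5/1))*(-3*3))*C = (((-3*3)*(6/(-2) + 5/1))*(-3*3))*3 = (-9*(6*(-½) + 5*1)*(-9))*3 = (-9*(-3 + 5)*(-9))*3 = (-9*2*(-9))*3 = -18*(-9)*3 = 162*3 = 486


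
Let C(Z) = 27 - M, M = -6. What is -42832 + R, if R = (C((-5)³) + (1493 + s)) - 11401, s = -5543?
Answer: -58250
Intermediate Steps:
C(Z) = 33 (C(Z) = 27 - 1*(-6) = 27 + 6 = 33)
R = -15418 (R = (33 + (1493 - 5543)) - 11401 = (33 - 4050) - 11401 = -4017 - 11401 = -15418)
-42832 + R = -42832 - 15418 = -58250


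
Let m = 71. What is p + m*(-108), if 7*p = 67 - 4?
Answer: -7659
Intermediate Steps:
p = 9 (p = (67 - 4)/7 = (⅐)*63 = 9)
p + m*(-108) = 9 + 71*(-108) = 9 - 7668 = -7659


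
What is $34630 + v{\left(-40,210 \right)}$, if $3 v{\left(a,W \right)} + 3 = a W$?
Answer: $31829$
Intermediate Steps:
$v{\left(a,W \right)} = -1 + \frac{W a}{3}$ ($v{\left(a,W \right)} = -1 + \frac{a W}{3} = -1 + \frac{W a}{3}$)
$34630 + v{\left(-40,210 \right)} = 34630 + \left(-1 + \frac{1}{3} \cdot 210 \left(-40\right)\right) = 34630 - 2801 = 31829$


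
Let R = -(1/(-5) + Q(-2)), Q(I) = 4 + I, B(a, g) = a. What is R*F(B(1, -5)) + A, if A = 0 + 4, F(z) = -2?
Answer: 38/5 ≈ 7.6000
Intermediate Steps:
A = 4
R = -9/5 (R = -(1/(-5) + (4 - 2)) = -(-⅕ + 2) = -1*9/5 = -9/5 ≈ -1.8000)
R*F(B(1, -5)) + A = -9/5*(-2) + 4 = 18/5 + 4 = 38/5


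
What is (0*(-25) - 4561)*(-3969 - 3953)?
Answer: 36132242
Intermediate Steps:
(0*(-25) - 4561)*(-3969 - 3953) = (0 - 4561)*(-7922) = -4561*(-7922) = 36132242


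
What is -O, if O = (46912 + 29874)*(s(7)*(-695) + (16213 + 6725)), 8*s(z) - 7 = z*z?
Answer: -1387753378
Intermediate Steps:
s(z) = 7/8 + z²/8 (s(z) = 7/8 + (z*z)/8 = 7/8 + z²/8)
O = 1387753378 (O = (46912 + 29874)*((7/8 + (⅛)*7²)*(-695) + (16213 + 6725)) = 76786*((7/8 + (⅛)*49)*(-695) + 22938) = 76786*((7/8 + 49/8)*(-695) + 22938) = 76786*(7*(-695) + 22938) = 76786*(-4865 + 22938) = 76786*18073 = 1387753378)
-O = -1*1387753378 = -1387753378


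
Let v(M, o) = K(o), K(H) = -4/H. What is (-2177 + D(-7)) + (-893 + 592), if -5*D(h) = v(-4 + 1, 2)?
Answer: -12388/5 ≈ -2477.6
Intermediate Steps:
v(M, o) = -4/o
D(h) = 2/5 (D(h) = -(-4)/(5*2) = -1/5*(-2) = 2/5)
(-2177 + D(-7)) + (-893 + 592) = (-2177 + 2/5) + (-893 + 592) = -10883/5 - 301 = -12388/5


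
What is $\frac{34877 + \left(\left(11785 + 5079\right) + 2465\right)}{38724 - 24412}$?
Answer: $\frac{27103}{7156} \approx 3.7875$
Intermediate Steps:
$\frac{34877 + \left(\left(11785 + 5079\right) + 2465\right)}{38724 - 24412} = \frac{34877 + \left(16864 + 2465\right)}{14312} = \left(34877 + 19329\right) \frac{1}{14312} = 54206 \cdot \frac{1}{14312} = \frac{27103}{7156}$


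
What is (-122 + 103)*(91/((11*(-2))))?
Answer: 1729/22 ≈ 78.591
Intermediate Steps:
(-122 + 103)*(91/((11*(-2)))) = -1729/(-22) = -1729*(-1)/22 = -19*(-91/22) = 1729/22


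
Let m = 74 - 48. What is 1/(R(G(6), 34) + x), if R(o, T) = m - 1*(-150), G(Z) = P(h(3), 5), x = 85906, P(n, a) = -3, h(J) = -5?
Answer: 1/86082 ≈ 1.1617e-5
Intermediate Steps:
m = 26
G(Z) = -3
R(o, T) = 176 (R(o, T) = 26 - 1*(-150) = 26 + 150 = 176)
1/(R(G(6), 34) + x) = 1/(176 + 85906) = 1/86082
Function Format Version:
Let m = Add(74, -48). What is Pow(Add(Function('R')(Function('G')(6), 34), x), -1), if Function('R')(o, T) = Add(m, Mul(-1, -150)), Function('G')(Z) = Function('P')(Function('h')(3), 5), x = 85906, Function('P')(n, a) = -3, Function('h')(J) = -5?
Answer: Rational(1, 86082) ≈ 1.1617e-5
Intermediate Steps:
m = 26
Function('G')(Z) = -3
Function('R')(o, T) = 176 (Function('R')(o, T) = Add(26, Mul(-1, -150)) = Add(26, 150) = 176)
Pow(Add(Function('R')(Function('G')(6), 34), x), -1) = Pow(Add(176, 85906), -1) = Pow(86082, -1) = Rational(1, 86082)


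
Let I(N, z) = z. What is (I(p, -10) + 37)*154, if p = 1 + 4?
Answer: 4158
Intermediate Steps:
p = 5
(I(p, -10) + 37)*154 = (-10 + 37)*154 = 27*154 = 4158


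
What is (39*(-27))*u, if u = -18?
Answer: 18954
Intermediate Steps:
(39*(-27))*u = (39*(-27))*(-18) = -1053*(-18) = 18954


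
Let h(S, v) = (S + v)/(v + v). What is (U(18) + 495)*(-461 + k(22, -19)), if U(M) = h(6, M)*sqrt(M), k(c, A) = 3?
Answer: -226710 - 916*sqrt(2) ≈ -2.2801e+5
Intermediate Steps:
h(S, v) = (S + v)/(2*v) (h(S, v) = (S + v)/((2*v)) = (S + v)*(1/(2*v)) = (S + v)/(2*v))
U(M) = (6 + M)/(2*sqrt(M)) (U(M) = ((6 + M)/(2*M))*sqrt(M) = (6 + M)/(2*sqrt(M)))
(U(18) + 495)*(-461 + k(22, -19)) = ((6 + 18)/(2*sqrt(18)) + 495)*(-461 + 3) = ((1/2)*(sqrt(2)/6)*24 + 495)*(-458) = (2*sqrt(2) + 495)*(-458) = (495 + 2*sqrt(2))*(-458) = -226710 - 916*sqrt(2)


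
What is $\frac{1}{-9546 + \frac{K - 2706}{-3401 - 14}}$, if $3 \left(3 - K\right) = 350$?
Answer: $- \frac{10245}{97790311} \approx -0.00010476$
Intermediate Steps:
$K = - \frac{341}{3}$ ($K = 3 - \frac{350}{3} = - \frac{341}{3} \approx -113.67$)
$\frac{1}{-9546 + \frac{K - 2706}{-3401 - 14}} = \frac{1}{-9546 + \frac{- \frac{341}{3} - 2706}{-3401 - 14}} = \frac{1}{-9546 - \frac{8459}{3 \left(-3415\right)}} = \frac{1}{-9546 - - \frac{8459}{10245}} = \frac{1}{-9546 + \frac{8459}{10245}} = \frac{1}{- \frac{97790311}{10245}} = - \frac{10245}{97790311}$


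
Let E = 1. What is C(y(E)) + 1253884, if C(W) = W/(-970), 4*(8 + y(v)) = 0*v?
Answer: 608133744/485 ≈ 1.2539e+6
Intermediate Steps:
y(v) = -8 (y(v) = -8 + (0*v)/4 = -8 + (¼)*0 = -8 + 0 = -8)
C(W) = -W/970 (C(W) = W*(-1/970) = -W/970)
C(y(E)) + 1253884 = -1/970*(-8) + 1253884 = 4/485 + 1253884 = 608133744/485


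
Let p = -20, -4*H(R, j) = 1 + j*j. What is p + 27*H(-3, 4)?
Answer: -539/4 ≈ -134.75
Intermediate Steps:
H(R, j) = -¼ - j²/4 (H(R, j) = -(1 + j*j)/4 = -(1 + j²)/4 = -¼ - j²/4)
p + 27*H(-3, 4) = -20 + 27*(-¼ - ¼*4²) = -20 + 27*(-¼ - ¼*16) = -20 + 27*(-¼ - 4) = -20 + 27*(-17/4) = -20 - 459/4 = -539/4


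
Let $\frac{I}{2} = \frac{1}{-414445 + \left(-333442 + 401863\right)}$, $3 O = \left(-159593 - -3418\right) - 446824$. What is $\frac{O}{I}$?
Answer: $\frac{104326062988}{3} \approx 3.4775 \cdot 10^{10}$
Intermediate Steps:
$O = - \frac{602999}{3}$ ($O = \frac{\left(-159593 - -3418\right) - 446824}{3} = \frac{\left(-159593 + 3418\right) - 446824}{3} = \frac{-156175 - 446824}{3} = \frac{1}{3} \left(-602999\right) = - \frac{602999}{3} \approx -2.01 \cdot 10^{5}$)
$I = - \frac{1}{173012}$ ($I = \frac{2}{-414445 + \left(-333442 + 401863\right)} = \frac{2}{-414445 + 68421} = \frac{2}{-346024} = 2 \left(- \frac{1}{346024}\right) = - \frac{1}{173012} \approx -5.7799 \cdot 10^{-6}$)
$\frac{O}{I} = - \frac{602999}{3 \left(- \frac{1}{173012}\right)} = \left(- \frac{602999}{3}\right) \left(-173012\right) = \frac{104326062988}{3}$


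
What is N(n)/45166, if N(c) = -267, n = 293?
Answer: -267/45166 ≈ -0.0059115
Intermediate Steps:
N(n)/45166 = -267/45166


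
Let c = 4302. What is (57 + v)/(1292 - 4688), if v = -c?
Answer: 5/4 ≈ 1.2500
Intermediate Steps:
v = -4302 (v = -1*4302 = -4302)
(57 + v)/(1292 - 4688) = (57 - 4302)/(1292 - 4688) = -4245/(-3396) = -4245*(-1/3396) = 5/4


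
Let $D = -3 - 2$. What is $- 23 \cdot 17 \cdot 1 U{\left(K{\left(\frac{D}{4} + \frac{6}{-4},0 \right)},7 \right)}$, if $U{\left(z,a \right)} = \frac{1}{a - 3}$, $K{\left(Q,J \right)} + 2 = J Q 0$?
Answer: $- \frac{391}{4} \approx -97.75$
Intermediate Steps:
$D = -5$
$K{\left(Q,J \right)} = -2$ ($K{\left(Q,J \right)} = -2 + J Q 0 = -2 + 0 = -2$)
$U{\left(z,a \right)} = \frac{1}{-3 + a}$
$- 23 \cdot 17 \cdot 1 U{\left(K{\left(\frac{D}{4} + \frac{6}{-4},0 \right)},7 \right)} = \frac{\left(-23\right) 17 \cdot 1}{-3 + 7} = \frac{\left(-23\right) 17}{4} = \left(-391\right) \frac{1}{4} = - \frac{391}{4}$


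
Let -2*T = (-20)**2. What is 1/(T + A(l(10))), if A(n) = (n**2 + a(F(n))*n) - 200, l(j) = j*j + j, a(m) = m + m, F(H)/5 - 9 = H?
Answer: 1/142600 ≈ 7.0126e-6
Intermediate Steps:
F(H) = 45 + 5*H
T = -200 (T = -1/2*(-20)**2 = -1/2*400 = -200)
a(m) = 2*m
l(j) = j + j**2 (l(j) = j**2 + j = j + j**2)
A(n) = -200 + n**2 + n*(90 + 10*n) (A(n) = (n**2 + (2*(45 + 5*n))*n) - 200 = (n**2 + (90 + 10*n)*n) - 200 = (n**2 + n*(90 + 10*n)) - 200 = -200 + n**2 + n*(90 + 10*n))
1/(T + A(l(10))) = 1/(-200 + (-200 + 11*(10*(1 + 10))**2 + 90*(10*(1 + 10)))) = 1/(-200 + (-200 + 11*(10*11)**2 + 90*(10*11))) = 1/(-200 + (-200 + 11*110**2 + 90*110)) = 1/(-200 + (-200 + 11*12100 + 9900)) = 1/(-200 + (-200 + 133100 + 9900)) = 1/(-200 + 142800) = 1/142600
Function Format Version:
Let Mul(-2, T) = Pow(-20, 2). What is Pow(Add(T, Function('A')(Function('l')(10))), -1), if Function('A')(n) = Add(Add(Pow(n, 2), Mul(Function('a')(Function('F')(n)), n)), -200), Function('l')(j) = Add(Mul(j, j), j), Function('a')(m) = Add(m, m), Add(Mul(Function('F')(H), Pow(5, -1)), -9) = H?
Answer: Rational(1, 142600) ≈ 7.0126e-6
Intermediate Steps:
Function('F')(H) = Add(45, Mul(5, H))
T = -200 (T = Mul(Rational(-1, 2), Pow(-20, 2)) = Mul(Rational(-1, 2), 400) = -200)
Function('a')(m) = Mul(2, m)
Function('l')(j) = Add(j, Pow(j, 2)) (Function('l')(j) = Add(Pow(j, 2), j) = Add(j, Pow(j, 2)))
Function('A')(n) = Add(-200, Pow(n, 2), Mul(n, Add(90, Mul(10, n)))) (Function('A')(n) = Add(Add(Pow(n, 2), Mul(Mul(2, Add(45, Mul(5, n))), n)), -200) = Add(Add(Pow(n, 2), Mul(Add(90, Mul(10, n)), n)), -200) = Add(Add(Pow(n, 2), Mul(n, Add(90, Mul(10, n)))), -200) = Add(-200, Pow(n, 2), Mul(n, Add(90, Mul(10, n)))))
Pow(Add(T, Function('A')(Function('l')(10))), -1) = Pow(Add(-200, Add(-200, Mul(11, Pow(Mul(10, Add(1, 10)), 2)), Mul(90, Mul(10, Add(1, 10))))), -1) = Pow(Add(-200, Add(-200, Mul(11, Pow(Mul(10, 11), 2)), Mul(90, Mul(10, 11)))), -1) = Pow(Add(-200, Add(-200, Mul(11, Pow(110, 2)), Mul(90, 110))), -1) = Pow(Add(-200, Add(-200, Mul(11, 12100), 9900)), -1) = Pow(Add(-200, Add(-200, 133100, 9900)), -1) = Pow(Add(-200, 142800), -1) = Pow(142600, -1) = Rational(1, 142600)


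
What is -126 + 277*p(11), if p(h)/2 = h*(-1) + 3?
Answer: -4558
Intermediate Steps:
p(h) = 6 - 2*h (p(h) = 2*(h*(-1) + 3) = 2*(-h + 3) = 2*(3 - h) = 6 - 2*h)
-126 + 277*p(11) = -126 + 277*(6 - 2*11) = -126 + 277*(6 - 22) = -126 + 277*(-16) = -126 - 4432 = -4558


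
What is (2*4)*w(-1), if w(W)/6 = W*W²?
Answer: -48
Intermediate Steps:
w(W) = 6*W³ (w(W) = 6*(W*W²) = 6*W³)
(2*4)*w(-1) = (2*4)*(6*(-1)³) = 8*(6*(-1)) = 8*(-6) = -48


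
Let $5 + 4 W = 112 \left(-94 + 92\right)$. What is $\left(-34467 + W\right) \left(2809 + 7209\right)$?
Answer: $- \frac{691727873}{2} \approx -3.4586 \cdot 10^{8}$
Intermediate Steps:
$W = - \frac{229}{4}$ ($W = - \frac{5}{4} + \frac{112 \left(-94 + 92\right)}{4} = - \frac{5}{4} + \frac{112 \left(-2\right)}{4} = - \frac{5}{4} + \frac{1}{4} \left(-224\right) = - \frac{5}{4} - 56 = - \frac{229}{4} \approx -57.25$)
$\left(-34467 + W\right) \left(2809 + 7209\right) = \left(-34467 - \frac{229}{4}\right) \left(2809 + 7209\right) = \left(- \frac{138097}{4}\right) 10018 = - \frac{691727873}{2}$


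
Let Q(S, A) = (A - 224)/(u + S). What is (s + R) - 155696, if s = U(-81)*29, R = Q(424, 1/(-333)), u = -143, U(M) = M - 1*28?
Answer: -14864800654/93573 ≈ -1.5886e+5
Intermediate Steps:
U(M) = -28 + M (U(M) = M - 28 = -28 + M)
Q(S, A) = (-224 + A)/(-143 + S) (Q(S, A) = (A - 224)/(-143 + S) = (-224 + A)/(-143 + S))
R = -74593/93573 (R = (-224 + 1/(-333))/(-143 + 424) = (-224 - 1/333)/281 = (1/281)*(-74593/333) = -74593/93573 ≈ -0.79716)
s = -3161 (s = (-28 - 81)*29 = -109*29 = -3161)
(s + R) - 155696 = (-3161 - 74593/93573) - 155696 = -295858846/93573 - 155696 = -14864800654/93573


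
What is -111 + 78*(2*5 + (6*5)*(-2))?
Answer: -4011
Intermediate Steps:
-111 + 78*(2*5 + (6*5)*(-2)) = -111 + 78*(10 + 30*(-2)) = -111 + 78*(10 - 60) = -111 + 78*(-50) = -111 - 3900 = -4011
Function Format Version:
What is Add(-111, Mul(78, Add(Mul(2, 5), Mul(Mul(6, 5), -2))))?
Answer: -4011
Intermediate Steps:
Add(-111, Mul(78, Add(Mul(2, 5), Mul(Mul(6, 5), -2)))) = Add(-111, Mul(78, Add(10, Mul(30, -2)))) = Add(-111, Mul(78, Add(10, -60))) = Add(-111, Mul(78, -50)) = Add(-111, -3900) = -4011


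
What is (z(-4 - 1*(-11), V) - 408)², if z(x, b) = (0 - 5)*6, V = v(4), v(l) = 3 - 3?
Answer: 191844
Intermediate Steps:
v(l) = 0
V = 0
z(x, b) = -30 (z(x, b) = -5*6 = -30)
(z(-4 - 1*(-11), V) - 408)² = (-30 - 408)² = (-438)² = 191844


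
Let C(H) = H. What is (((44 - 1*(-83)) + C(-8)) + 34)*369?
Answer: 56457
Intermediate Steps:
(((44 - 1*(-83)) + C(-8)) + 34)*369 = (((44 - 1*(-83)) - 8) + 34)*369 = (((44 + 83) - 8) + 34)*369 = ((127 - 8) + 34)*369 = (119 + 34)*369 = 153*369 = 56457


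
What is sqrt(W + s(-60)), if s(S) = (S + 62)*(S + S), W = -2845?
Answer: I*sqrt(3085) ≈ 55.543*I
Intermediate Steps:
s(S) = 2*S*(62 + S) (s(S) = (62 + S)*(2*S) = 2*S*(62 + S))
sqrt(W + s(-60)) = sqrt(-2845 + 2*(-60)*(62 - 60)) = sqrt(-2845 + 2*(-60)*2) = sqrt(-2845 - 240) = sqrt(-3085) = I*sqrt(3085)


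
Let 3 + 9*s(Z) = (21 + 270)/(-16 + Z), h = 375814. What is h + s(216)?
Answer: 225488297/600 ≈ 3.7581e+5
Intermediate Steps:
s(Z) = -⅓ + 97/(3*(-16 + Z)) (s(Z) = -⅓ + ((21 + 270)/(-16 + Z))/9 = -⅓ + (291/(-16 + Z))/9 = -⅓ + 97/(3*(-16 + Z)))
h + s(216) = 375814 + (113 - 1*216)/(3*(-16 + 216)) = 375814 + (⅓)*(113 - 216)/200 = 375814 + (⅓)*(1/200)*(-103) = 375814 - 103/600 = 225488297/600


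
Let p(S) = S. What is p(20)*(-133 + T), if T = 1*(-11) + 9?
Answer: -2700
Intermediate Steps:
T = -2 (T = -11 + 9 = -2)
p(20)*(-133 + T) = 20*(-133 - 2) = 20*(-135) = -2700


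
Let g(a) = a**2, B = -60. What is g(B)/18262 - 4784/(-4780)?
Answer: 13071676/10911545 ≈ 1.1980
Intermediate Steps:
g(B)/18262 - 4784/(-4780) = (-60)**2/18262 - 4784/(-4780) = 3600*(1/18262) - 4784*(-1/4780) = 1800/9131 + 1196/1195 = 13071676/10911545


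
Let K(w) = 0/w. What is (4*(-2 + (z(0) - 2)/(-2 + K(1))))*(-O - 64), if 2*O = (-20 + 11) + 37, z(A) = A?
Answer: 312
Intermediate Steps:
K(w) = 0
O = 14 (O = ((-20 + 11) + 37)/2 = (-9 + 37)/2 = (1/2)*28 = 14)
(4*(-2 + (z(0) - 2)/(-2 + K(1))))*(-O - 64) = (4*(-2 + (0 - 2)/(-2 + 0)))*(-1*14 - 64) = (4*(-2 - 2/(-2)))*(-14 - 64) = (4*(-2 - 2*(-1/2)))*(-78) = (4*(-2 + 1))*(-78) = (4*(-1))*(-78) = -4*(-78) = 312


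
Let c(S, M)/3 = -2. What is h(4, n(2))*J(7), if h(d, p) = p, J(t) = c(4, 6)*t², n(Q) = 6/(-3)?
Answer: 588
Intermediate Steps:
n(Q) = -2 (n(Q) = 6*(-⅓) = -2)
c(S, M) = -6 (c(S, M) = 3*(-2) = -6)
J(t) = -6*t²
h(4, n(2))*J(7) = -(-12)*7² = -(-12)*49 = -2*(-294) = 588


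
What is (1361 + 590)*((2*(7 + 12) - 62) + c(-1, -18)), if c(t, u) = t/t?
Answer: -44873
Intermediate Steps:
c(t, u) = 1
(1361 + 590)*((2*(7 + 12) - 62) + c(-1, -18)) = (1361 + 590)*((2*(7 + 12) - 62) + 1) = 1951*((2*19 - 62) + 1) = 1951*((38 - 62) + 1) = 1951*(-24 + 1) = 1951*(-23) = -44873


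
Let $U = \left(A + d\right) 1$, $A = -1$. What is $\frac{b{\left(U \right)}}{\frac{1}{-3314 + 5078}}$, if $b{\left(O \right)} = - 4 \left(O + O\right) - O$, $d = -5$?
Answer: $95256$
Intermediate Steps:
$U = -6$ ($U = \left(-1 - 5\right) 1 = \left(-6\right) 1 = -6$)
$b{\left(O \right)} = - 9 O$ ($b{\left(O \right)} = - 4 \cdot 2 O - O = - 8 O - O = - 9 O$)
$\frac{b{\left(U \right)}}{\frac{1}{-3314 + 5078}} = \frac{\left(-9\right) \left(-6\right)}{\frac{1}{-3314 + 5078}} = \frac{54}{\frac{1}{1764}} = 54 \frac{1}{\frac{1}{1764}} = 54 \cdot 1764 = 95256$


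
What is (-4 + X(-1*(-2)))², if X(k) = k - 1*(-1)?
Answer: 1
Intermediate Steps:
X(k) = 1 + k (X(k) = k + 1 = 1 + k)
(-4 + X(-1*(-2)))² = (-4 + (1 - 1*(-2)))² = (-4 + (1 + 2))² = (-4 + 3)² = (-1)² = 1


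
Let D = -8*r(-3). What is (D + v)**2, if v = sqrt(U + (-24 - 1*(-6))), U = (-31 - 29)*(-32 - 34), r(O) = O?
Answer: 4518 + 144*sqrt(438) ≈ 7531.7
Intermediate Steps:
U = 3960 (U = -60*(-66) = 3960)
D = 24 (D = -8*(-3) = 24)
v = 3*sqrt(438) (v = sqrt(3960 + (-24 - 1*(-6))) = sqrt(3960 + (-24 + 6)) = sqrt(3960 - 18) = sqrt(3942) = 3*sqrt(438) ≈ 62.785)
(D + v)**2 = (24 + 3*sqrt(438))**2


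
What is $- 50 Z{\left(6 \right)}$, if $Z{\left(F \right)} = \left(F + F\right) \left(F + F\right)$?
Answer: $-7200$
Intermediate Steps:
$Z{\left(F \right)} = 4 F^{2}$ ($Z{\left(F \right)} = 2 F 2 F = 4 F^{2}$)
$- 50 Z{\left(6 \right)} = - 50 \cdot 4 \cdot 6^{2} = - 50 \cdot 4 \cdot 36 = \left(-50\right) 144 = -7200$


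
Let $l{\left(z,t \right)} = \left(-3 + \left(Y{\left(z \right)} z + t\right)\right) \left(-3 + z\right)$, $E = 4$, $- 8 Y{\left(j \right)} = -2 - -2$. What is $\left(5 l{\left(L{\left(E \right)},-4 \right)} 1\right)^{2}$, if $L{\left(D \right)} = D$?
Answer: $1225$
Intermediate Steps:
$Y{\left(j \right)} = 0$ ($Y{\left(j \right)} = - \frac{-2 - -2}{8} = - \frac{-2 + 2}{8} = \left(- \frac{1}{8}\right) 0 = 0$)
$l{\left(z,t \right)} = \left(-3 + t\right) \left(-3 + z\right)$ ($l{\left(z,t \right)} = \left(-3 + \left(0 z + t\right)\right) \left(-3 + z\right) = \left(-3 + \left(0 + t\right)\right) \left(-3 + z\right) = \left(-3 + t\right) \left(-3 + z\right)$)
$\left(5 l{\left(L{\left(E \right)},-4 \right)} 1\right)^{2} = \left(5 \left(9 - -12 - 12 - 16\right) 1\right)^{2} = \left(5 \left(9 + 12 - 12 - 16\right) 1\right)^{2} = \left(5 \left(\left(-7\right) 1\right)\right)^{2} = \left(5 \left(-7\right)\right)^{2} = \left(-35\right)^{2} = 1225$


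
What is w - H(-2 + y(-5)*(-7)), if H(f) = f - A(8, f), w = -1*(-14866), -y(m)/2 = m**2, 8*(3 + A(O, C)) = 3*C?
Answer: 29291/2 ≈ 14646.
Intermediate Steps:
A(O, C) = -3 + 3*C/8 (A(O, C) = -3 + (3*C)/8 = -3 + 3*C/8)
y(m) = -2*m**2
w = 14866
H(f) = 3 + 5*f/8 (H(f) = f - (-3 + 3*f/8) = f + (3 - 3*f/8) = 3 + 5*f/8)
w - H(-2 + y(-5)*(-7)) = 14866 - (3 + 5*(-2 - 2*(-5)**2*(-7))/8) = 14866 - (3 + 5*(-2 - 2*25*(-7))/8) = 14866 - (3 + 5*(-2 - 50*(-7))/8) = 14866 - (3 + 5*(-2 + 350)/8) = 14866 - (3 + (5/8)*348) = 14866 - (3 + 435/2) = 14866 - 1*441/2 = 14866 - 441/2 = 29291/2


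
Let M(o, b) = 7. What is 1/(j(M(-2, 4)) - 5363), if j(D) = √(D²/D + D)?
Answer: -5363/28761755 - √14/28761755 ≈ -0.00018659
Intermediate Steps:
j(D) = √2*√D (j(D) = √(D + D) = √(2*D) = √2*√D)
1/(j(M(-2, 4)) - 5363) = 1/(√2*√7 - 5363) = 1/(√14 - 5363) = 1/(-5363 + √14)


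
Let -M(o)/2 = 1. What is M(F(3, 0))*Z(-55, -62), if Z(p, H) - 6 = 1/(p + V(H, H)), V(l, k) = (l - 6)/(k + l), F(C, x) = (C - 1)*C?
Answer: -10097/844 ≈ -11.963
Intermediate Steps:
F(C, x) = C*(-1 + C) (F(C, x) = (-1 + C)*C = C*(-1 + C))
M(o) = -2 (M(o) = -2*1 = -2)
V(l, k) = (-6 + l)/(k + l)
Z(p, H) = 6 + 1/(p + (-6 + H)/(2*H)) (Z(p, H) = 6 + 1/(p + (-6 + H)/(H + H)) = 6 + 1/(p + (-6 + H)/((2*H))) = 6 + 1/(p + (1/(2*H))*(-6 + H)) = 6 + 1/(p + (-6 + H)/(2*H)))
M(F(3, 0))*Z(-55, -62) = -8*(-9 + 2*(-62) + 3*(-62)*(-55))/(-6 - 62 + 2*(-62)*(-55)) = -8*(-9 - 124 + 10230)/(-6 - 62 + 6820) = -8*10097/6752 = -2*10097/1688 = -10097/844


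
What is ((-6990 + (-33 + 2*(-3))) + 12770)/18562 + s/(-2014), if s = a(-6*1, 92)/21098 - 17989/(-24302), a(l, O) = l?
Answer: 77911313297409/252205147807228 ≈ 0.30892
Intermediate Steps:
s = 189693055/256361798 (s = -6*1/21098 - 17989/(-24302) = -6*1/21098 - 17989*(-1/24302) = -3/10549 + 17989/24302 = 189693055/256361798 ≈ 0.73994)
((-6990 + (-33 + 2*(-3))) + 12770)/18562 + s/(-2014) = ((-6990 + (-33 + 2*(-3))) + 12770)/18562 + (189693055/256361798)/(-2014) = ((-6990 + (-33 - 6)) + 12770)*(1/18562) + (189693055/256361798)*(-1/2014) = ((-6990 - 39) + 12770)*(1/18562) - 9983845/27174350588 = (-7029 + 12770)*(1/18562) - 9983845/27174350588 = 5741*(1/18562) - 9983845/27174350588 = 5741/18562 - 9983845/27174350588 = 77911313297409/252205147807228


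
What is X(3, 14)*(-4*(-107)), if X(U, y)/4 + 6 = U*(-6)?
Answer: -41088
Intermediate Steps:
X(U, y) = -24 - 24*U (X(U, y) = -24 + 4*(U*(-6)) = -24 + 4*(-6*U) = -24 - 24*U)
X(3, 14)*(-4*(-107)) = (-24 - 24*3)*(-4*(-107)) = (-24 - 72)*428 = -96*428 = -41088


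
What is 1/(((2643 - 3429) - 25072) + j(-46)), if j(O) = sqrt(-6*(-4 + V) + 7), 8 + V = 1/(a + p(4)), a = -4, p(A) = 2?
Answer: -12929/334318041 - sqrt(82)/668636082 ≈ -3.8686e-5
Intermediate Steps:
V = -17/2 (V = -8 + 1/(-4 + 2) = -8 + 1/(-2) = -8 - 1/2 = -17/2 ≈ -8.5000)
j(O) = sqrt(82) (j(O) = sqrt(-6*(-4 - 17/2) + 7) = sqrt(-6*(-25/2) + 7) = sqrt(75 + 7) = sqrt(82))
1/(((2643 - 3429) - 25072) + j(-46)) = 1/(((2643 - 3429) - 25072) + sqrt(82)) = 1/((-786 - 25072) + sqrt(82)) = 1/(-25858 + sqrt(82))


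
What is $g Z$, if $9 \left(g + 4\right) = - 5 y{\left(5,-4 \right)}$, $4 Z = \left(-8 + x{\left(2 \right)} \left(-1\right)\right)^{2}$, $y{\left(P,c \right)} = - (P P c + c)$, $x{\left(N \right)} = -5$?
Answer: $-139$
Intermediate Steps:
$y{\left(P,c \right)} = - c - c P^{2}$ ($y{\left(P,c \right)} = - (P^{2} c + c) = - (c P^{2} + c) = - (c + c P^{2}) = - c - c P^{2}$)
$Z = \frac{9}{4}$ ($Z = \frac{\left(-8 - -5\right)^{2}}{4} = \frac{\left(-8 + 5\right)^{2}}{4} = \frac{\left(-3\right)^{2}}{4} = \frac{1}{4} \cdot 9 = \frac{9}{4} \approx 2.25$)
$g = - \frac{556}{9}$ ($g = -4 + \frac{\left(-5\right) \left(\left(-1\right) \left(-4\right) \left(1 + 5^{2}\right)\right)}{9} = -4 + \frac{\left(-5\right) \left(\left(-1\right) \left(-4\right) \left(1 + 25\right)\right)}{9} = -4 + \frac{\left(-5\right) \left(\left(-1\right) \left(-4\right) 26\right)}{9} = -4 + \frac{\left(-5\right) 104}{9} = -4 + \frac{1}{9} \left(-520\right) = -4 - \frac{520}{9} = - \frac{556}{9} \approx -61.778$)
$g Z = \left(- \frac{556}{9}\right) \frac{9}{4} = -139$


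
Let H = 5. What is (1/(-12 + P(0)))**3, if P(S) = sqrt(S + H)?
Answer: -1908/2685619 - 437*sqrt(5)/2685619 ≈ -0.0010743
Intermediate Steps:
P(S) = sqrt(5 + S) (P(S) = sqrt(S + 5) = sqrt(5 + S))
(1/(-12 + P(0)))**3 = (1/(-12 + sqrt(5 + 0)))**3 = (1/(-12 + sqrt(5)))**3 = (-12 + sqrt(5))**(-3)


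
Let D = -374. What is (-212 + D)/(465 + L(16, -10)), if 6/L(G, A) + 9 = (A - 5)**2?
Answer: -21096/16741 ≈ -1.2601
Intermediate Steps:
L(G, A) = 6/(-9 + (-5 + A)**2) (L(G, A) = 6/(-9 + (A - 5)**2) = 6/(-9 + (-5 + A)**2))
(-212 + D)/(465 + L(16, -10)) = (-212 - 374)/(465 + 6/(-9 + (-5 - 10)**2)) = -586/(465 + 6/(-9 + (-15)**2)) = -586/(465 + 6/(-9 + 225)) = -586/(465 + 6/216) = -586/(465 + 6*(1/216)) = -586/(465 + 1/36) = -586/16741/36 = -586*36/16741 = -21096/16741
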